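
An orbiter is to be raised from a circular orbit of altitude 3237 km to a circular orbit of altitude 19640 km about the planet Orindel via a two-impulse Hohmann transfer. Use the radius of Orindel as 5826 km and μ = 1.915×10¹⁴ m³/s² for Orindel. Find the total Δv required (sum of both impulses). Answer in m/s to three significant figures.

Δv_total ≈ 1740 m/s

r₁ = 5826 + 3237 = 9063.0 km = 9.0630×10⁶ m.
r₂ = 5826 + 19640 = 25466 km = 2.5466×10⁷ m.
Transfer ellipse a_t = (r₁ + r₂)/2 = 1.726×10⁷ m.
At r₁: circular v_c1 = √(μ/r₁) = 4597 m/s; transfer-periapsis v_p = √[μ(2/r₁ − 1/a_t)] = 5583 m/s.
Δv₁ = v_p − v_c1 = 986.1 m/s.
At r₂: circular v_c2 = √(μ/r₂) = 2742 m/s; transfer-apoapsis v_a = √[μ(2/r₂ − 1/a_t)] = 1987 m/s.
Δv₂ = v_c2 − v_a = 755.4 m/s.
Total Δv = Δv₁ + Δv₂ = 1741 m/s.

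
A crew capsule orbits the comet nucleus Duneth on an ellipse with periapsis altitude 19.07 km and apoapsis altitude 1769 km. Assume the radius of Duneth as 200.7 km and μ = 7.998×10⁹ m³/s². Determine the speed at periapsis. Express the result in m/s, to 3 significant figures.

v ≈ 256 m/s

r_p = 200.7 + 19.07 = 219.77 km = 2.1977×10⁵ m.
r_a = 200.7 + 1769 = 1969.7 km = 1.9697×10⁶ m.
Semi-major axis a = (r_p + r_a)/2 = 1094.7 km = 1.095×10⁶ m.
Vis-viva: v² = μ(2/r − 1/a) = 7.998×10⁹ × (9.100×10⁻⁶ − 9.135×10⁻⁷) = 6.548×10⁴ m²/s².
v = 255.9 m/s.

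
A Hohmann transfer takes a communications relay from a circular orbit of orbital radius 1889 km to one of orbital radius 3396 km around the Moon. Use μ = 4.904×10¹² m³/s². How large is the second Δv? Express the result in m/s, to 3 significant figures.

r₁ = 1889 km = 1.889×10⁶ m.
r₂ = 3396 km = 3.396×10⁶ m.
Transfer ellipse a_t = (r₁ + r₂)/2 = 2.642×10⁶ m.
At r₁: circular v_c1 = √(μ/r₁) = 1611 m/s; transfer-perilune v_p = √[μ(2/r₁ − 1/a_t)] = 1827 m/s.
At r₂: circular v_c2 = √(μ/r₂) = 1202 m/s; transfer-apolune v_a = √[μ(2/r₂ − 1/a_t)] = 1016 m/s.
Δv₂ = v_c2 − v_a = 185.7 m/s.

Δv ≈ 186 m/s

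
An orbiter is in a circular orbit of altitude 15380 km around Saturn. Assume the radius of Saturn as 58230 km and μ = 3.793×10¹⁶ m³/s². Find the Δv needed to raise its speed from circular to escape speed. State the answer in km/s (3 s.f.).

r = 58230 + 15380 = 73610 km = 7.3610×10⁷ m.
Circular speed v_c = √(μ/r) = 22700 m/s.
Escape speed v_esc = √(2μ/r) = √2 × v_c = 32100 m/s.
Δv = v_esc − v_c = 9403 m/s = 9.403 km/s.

Δv ≈ 9.40 km/s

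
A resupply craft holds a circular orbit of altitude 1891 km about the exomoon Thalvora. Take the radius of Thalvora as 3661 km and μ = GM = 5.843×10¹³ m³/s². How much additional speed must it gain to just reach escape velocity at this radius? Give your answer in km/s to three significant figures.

r = 3661 + 1891 = 5552.0 km = 5.5520×10⁶ m.
Circular speed v_c = √(μ/r) = 3244 m/s.
Escape speed v_esc = √(2μ/r) = √2 × v_c = 4588 m/s.
Δv = v_esc − v_c = 1344 m/s = 1.344 km/s.

Δv ≈ 1.34 km/s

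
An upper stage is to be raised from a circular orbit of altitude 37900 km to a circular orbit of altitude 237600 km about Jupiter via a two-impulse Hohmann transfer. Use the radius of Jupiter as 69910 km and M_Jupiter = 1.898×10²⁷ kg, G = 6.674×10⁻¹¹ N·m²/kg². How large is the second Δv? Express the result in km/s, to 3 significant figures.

μ = GM = 6.674×10⁻¹¹ × 1.898×10²⁷ = 1.267×10¹⁷ m³/s².
r₁ = 69910 + 37900 = 107810 km = 1.0781×10⁸ m.
r₂ = 69910 + 237600 = 307510 km = 3.0751×10⁸ m.
Transfer ellipse a_t = (r₁ + r₂)/2 = 2.077×10⁸ m.
At r₁: circular v_c1 = √(μ/r₁) = 34280 m/s; transfer-perijove v_p = √[μ(2/r₁ − 1/a_t)] = 41710 m/s.
At r₂: circular v_c2 = √(μ/r₂) = 20300 m/s; transfer-apojove v_a = √[μ(2/r₂ − 1/a_t)] = 14620 m/s.
Δv₂ = v_c2 − v_a = 5672 m/s.
= 5.672 km/s.

Δv ≈ 5.67 km/s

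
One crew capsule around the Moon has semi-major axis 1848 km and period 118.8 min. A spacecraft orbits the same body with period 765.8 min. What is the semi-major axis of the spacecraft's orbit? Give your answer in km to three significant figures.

a₂ ≈ 6400 km

Kepler's third law: a³ ∝ T², so a₂ = a₁ (T₂/T₁)^(2/3).
T₂/T₁ = 6.446, (T₂/T₁)^(2/3) = 3.464.
a₂ = 1848 × 3.464 = 6401 km.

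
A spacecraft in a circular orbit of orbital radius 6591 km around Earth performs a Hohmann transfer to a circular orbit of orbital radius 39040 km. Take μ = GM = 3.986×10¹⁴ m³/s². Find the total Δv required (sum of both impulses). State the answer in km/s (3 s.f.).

Δv_total ≈ 3.87 km/s

r₁ = 6591 km = 6.591×10⁶ m.
r₂ = 39040 km = 3.904×10⁷ m.
Transfer ellipse a_t = (r₁ + r₂)/2 = 2.282×10⁷ m.
At r₁: circular v_c1 = √(μ/r₁) = 7777 m/s; transfer-perigee v_p = √[μ(2/r₁ − 1/a_t)] = 10170 m/s.
Δv₁ = v_p − v_c1 = 2396 m/s.
At r₂: circular v_c2 = √(μ/r₂) = 3195 m/s; transfer-apogee v_a = √[μ(2/r₂ − 1/a_t)] = 1717 m/s.
Δv₂ = v_c2 − v_a = 1478 m/s.
Total Δv = Δv₁ + Δv₂ = 3874 m/s = 3.874 km/s.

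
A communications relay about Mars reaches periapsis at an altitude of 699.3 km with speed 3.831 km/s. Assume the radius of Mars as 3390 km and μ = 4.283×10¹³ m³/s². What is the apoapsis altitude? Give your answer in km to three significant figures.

r_p = 3390 + 699.3 = 4089.3 km = 4.089×10⁶ m.
Specific energy ε = v²/2 − μ/r = -3.135×10⁶ J/kg, so a = −μ/(2ε) = 6.830×10⁶ m.
The apsides satisfy r_p + r_a = 2a, so the apoapsis radius is 2a − r_p = 9.571×10⁶ m = 9570.9 km.
Apoapsis altitude = 9570.9 − 3390 = 6180.9 km.

apoapsis altitude ≈ 6180 km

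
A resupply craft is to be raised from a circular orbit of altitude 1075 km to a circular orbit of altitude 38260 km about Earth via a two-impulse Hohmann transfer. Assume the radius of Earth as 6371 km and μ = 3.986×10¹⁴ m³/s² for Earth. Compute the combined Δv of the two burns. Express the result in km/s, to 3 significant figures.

r₁ = 6371 + 1075 = 7446.0 km = 7.4460×10⁶ m.
r₂ = 6371 + 38260 = 44631 km = 4.4631×10⁷ m.
Transfer ellipse a_t = (r₁ + r₂)/2 = 2.604×10⁷ m.
At r₁: circular v_c1 = √(μ/r₁) = 7317 m/s; transfer-perigee v_p = √[μ(2/r₁ − 1/a_t)] = 9579 m/s.
Δv₁ = v_p − v_c1 = 2262 m/s.
At r₂: circular v_c2 = √(μ/r₂) = 2988 m/s; transfer-apogee v_a = √[μ(2/r₂ − 1/a_t)] = 1598 m/s.
Δv₂ = v_c2 − v_a = 1390 m/s.
Total Δv = Δv₁ + Δv₂ = 3653 m/s = 3.653 km/s.

Δv_total ≈ 3.65 km/s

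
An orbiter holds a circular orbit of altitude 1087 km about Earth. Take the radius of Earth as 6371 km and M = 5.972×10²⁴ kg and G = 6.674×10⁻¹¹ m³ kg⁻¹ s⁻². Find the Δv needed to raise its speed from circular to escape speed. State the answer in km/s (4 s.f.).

Δv ≈ 3.028 km/s

μ = GM = 6.674×10⁻¹¹ × 5.972×10²⁴ = 3.986×10¹⁴ m³/s².
r = 6371 + 1087 = 7458.0 km = 7.4580×10⁶ m.
Circular speed v_c = √(μ/r) = 7310 m/s.
Escape speed v_esc = √(2μ/r) = √2 × v_c = 10340 m/s.
Δv = v_esc − v_c = 3028 m/s = 3.028 km/s.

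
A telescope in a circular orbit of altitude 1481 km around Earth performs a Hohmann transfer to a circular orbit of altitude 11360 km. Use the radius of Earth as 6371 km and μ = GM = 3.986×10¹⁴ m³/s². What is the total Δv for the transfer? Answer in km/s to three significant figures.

r₁ = 6371 + 1481 = 7852.0 km = 7.8520×10⁶ m.
r₂ = 6371 + 11360 = 17731 km = 1.7731×10⁷ m.
Transfer ellipse a_t = (r₁ + r₂)/2 = 1.279×10⁷ m.
At r₁: circular v_c1 = √(μ/r₁) = 7125 m/s; transfer-perigee v_p = √[μ(2/r₁ − 1/a_t)] = 8389 m/s.
Δv₁ = v_p − v_c1 = 1264 m/s.
At r₂: circular v_c2 = √(μ/r₂) = 4741 m/s; transfer-apogee v_a = √[μ(2/r₂ − 1/a_t)] = 3715 m/s.
Δv₂ = v_c2 − v_a = 1027 m/s.
Total Δv = Δv₁ + Δv₂ = 2290 m/s = 2.290 km/s.

Δv_total ≈ 2.29 km/s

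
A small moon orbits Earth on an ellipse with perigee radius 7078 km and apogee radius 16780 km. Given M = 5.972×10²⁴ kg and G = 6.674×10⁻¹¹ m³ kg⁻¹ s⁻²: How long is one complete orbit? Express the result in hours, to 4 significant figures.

μ = GM = 6.674×10⁻¹¹ × 5.972×10²⁴ = 3.986×10¹⁴ m³/s².
Semi-major axis a = (r_p + r_a)/2 = (7078.0 + 16780)/2 = 11929 km = 1.193×10⁷ m.
By Kepler's third law T = 2π√(a³/μ) = 2π × 2.064×10³ = 1.297×10⁴ s.
= 3.602 hours.

T ≈ 3.602 hours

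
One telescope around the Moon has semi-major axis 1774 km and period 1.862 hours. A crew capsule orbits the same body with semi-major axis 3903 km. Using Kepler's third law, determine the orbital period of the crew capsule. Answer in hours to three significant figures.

T₂ ≈ 6.08 hours

Kepler's third law: T² ∝ a³, so T₂ = T₁ (a₂/a₁)^(3/2).
a₂/a₁ = 2.200, (a₂/a₁)^(3/2) = 3.263.
T₂ = 1.862 × 3.263 = 6.076 hours.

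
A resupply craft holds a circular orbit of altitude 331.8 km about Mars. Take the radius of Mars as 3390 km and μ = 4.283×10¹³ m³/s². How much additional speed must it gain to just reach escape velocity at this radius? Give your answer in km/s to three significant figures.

r = 3390 + 331.8 = 3721.8 km = 3.7218×10⁶ m.
Circular speed v_c = √(μ/r) = 3392 m/s.
Escape speed v_esc = √(2μ/r) = √2 × v_c = 4797 m/s.
Δv = v_esc − v_c = 1405 m/s = 1.405 km/s.

Δv ≈ 1.41 km/s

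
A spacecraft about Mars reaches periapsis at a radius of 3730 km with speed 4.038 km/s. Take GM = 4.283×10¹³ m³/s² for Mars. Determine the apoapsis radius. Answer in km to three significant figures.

r_p = 3.730×10⁶ m.
Specific energy ε = v²/2 − μ/r = -3.330×10⁶ J/kg, so a = −μ/(2ε) = 6.431×10⁶ m.
The apsides satisfy r_p + r_a = 2a, so the apoapsis radius is 2a − r_p = 9.132×10⁶ m = 9132.4 km.

apoapsis radius ≈ 9130 km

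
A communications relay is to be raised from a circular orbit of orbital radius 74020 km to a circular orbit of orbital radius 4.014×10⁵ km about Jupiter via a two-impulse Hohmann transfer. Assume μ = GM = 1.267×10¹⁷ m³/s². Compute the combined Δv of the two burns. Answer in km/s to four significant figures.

r₁ = 74020 km = 7.402×10⁷ m.
r₂ = 4.014×10⁵ km = 4.014×10⁸ m.
Transfer ellipse a_t = (r₁ + r₂)/2 = 2.377×10⁸ m.
At r₁: circular v_c1 = √(μ/r₁) = 41370 m/s; transfer-perijove v_p = √[μ(2/r₁ − 1/a_t)] = 53760 m/s.
Δv₁ = v_p − v_c1 = 12390 m/s.
At r₂: circular v_c2 = √(μ/r₂) = 17770 m/s; transfer-apojove v_a = √[μ(2/r₂ − 1/a_t)] = 9914 m/s.
Δv₂ = v_c2 − v_a = 7852 m/s.
Total Δv = Δv₁ + Δv₂ = 20240 m/s = 20.24 km/s.

Δv_total ≈ 20.24 km/s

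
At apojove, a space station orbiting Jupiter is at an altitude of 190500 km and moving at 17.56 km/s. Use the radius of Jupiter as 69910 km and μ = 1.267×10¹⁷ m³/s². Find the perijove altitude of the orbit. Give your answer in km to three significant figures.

perijove altitude ≈ 50900 km

r_a = 69910 + 190500 = 2.6041×10⁵ km = 2.604×10⁸ m.
Specific energy ε = v²/2 − μ/r = -3.324×10⁸ J/kg, so a = −μ/(2ε) = 1.906×10⁸ m.
The apsides satisfy r_p + r_a = 2a, so the perijove radius is 2a − r_a = 1.208×10⁸ m = 1.2080×10⁵ km.
Perijove altitude = 1.2080×10⁵ − 69910 = 50889 km.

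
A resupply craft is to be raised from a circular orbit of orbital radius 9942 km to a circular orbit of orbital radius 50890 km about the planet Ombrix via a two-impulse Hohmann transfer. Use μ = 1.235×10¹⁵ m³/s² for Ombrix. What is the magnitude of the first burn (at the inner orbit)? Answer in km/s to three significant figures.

r₁ = 9942 km = 9.942×10⁶ m.
r₂ = 50890 km = 5.089×10⁷ m.
Transfer ellipse a_t = (r₁ + r₂)/2 = 3.042×10⁷ m.
At r₁: circular v_c1 = √(μ/r₁) = 11150 m/s; transfer-periapsis v_p = √[μ(2/r₁ − 1/a_t)] = 14420 m/s.
Δv₁ = v_p − v_c1 = 3271 m/s.
= 3.271 km/s.

Δv ≈ 3.27 km/s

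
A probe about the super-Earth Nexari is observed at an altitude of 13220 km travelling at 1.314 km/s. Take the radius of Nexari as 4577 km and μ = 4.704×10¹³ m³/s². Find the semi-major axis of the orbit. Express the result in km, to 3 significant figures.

a ≈ 13200 km

r = 4577 + 13220 = 17797 km = 1.780×10⁷ m.
Vis-viva rearranged: 1/a = 2/r − v²/μ = 1.124×10⁻⁷ − 3.670×10⁻⁸ = 7.567×10⁻⁸ m⁻¹.
a = 1.321×10⁷ m = 13215 km.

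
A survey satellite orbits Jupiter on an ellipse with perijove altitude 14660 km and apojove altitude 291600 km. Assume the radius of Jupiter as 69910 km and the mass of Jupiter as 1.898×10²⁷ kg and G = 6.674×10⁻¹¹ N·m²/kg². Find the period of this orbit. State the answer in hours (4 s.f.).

μ = GM = 6.674×10⁻¹¹ × 1.898×10²⁷ = 1.267×10¹⁷ m³/s².
r_p = 69910 + 14660 = 84570 km = 8.4570×10⁷ m.
r_a = 69910 + 291600 = 361510 km = 3.6151×10⁸ m.
Semi-major axis a = (r_p + r_a)/2 = (84570 + 3.6151×10⁵)/2 = 2.2304×10⁵ km = 2.230×10⁸ m.
By Kepler's third law T = 2π√(a³/μ) = 2π × 9.359×10³ = 5.880×10⁴ s.
= 16.33 hours.

T ≈ 16.33 hours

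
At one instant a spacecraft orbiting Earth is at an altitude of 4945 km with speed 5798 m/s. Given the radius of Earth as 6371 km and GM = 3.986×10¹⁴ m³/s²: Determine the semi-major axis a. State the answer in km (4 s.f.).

a ≈ 10820 km

r = 6371 + 4945 = 11316 km = 1.132×10⁷ m.
Vis-viva rearranged: 1/a = 2/r − v²/μ = 1.767×10⁻⁷ − 8.434×10⁻⁸ = 9.240×10⁻⁸ m⁻¹.
a = 1.082×10⁷ m = 10822 km.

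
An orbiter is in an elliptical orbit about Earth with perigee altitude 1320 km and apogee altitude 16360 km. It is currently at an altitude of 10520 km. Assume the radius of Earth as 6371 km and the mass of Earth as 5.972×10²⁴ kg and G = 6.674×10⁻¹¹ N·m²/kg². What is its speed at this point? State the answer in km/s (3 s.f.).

v ≈ 4.58 km/s

μ = GM = 6.674×10⁻¹¹ × 5.972×10²⁴ = 3.986×10¹⁴ m³/s².
r_p = 6371 + 1320 = 7691.0 km = 7.6910×10⁶ m.
r_a = 6371 + 16360 = 22731 km = 2.2731×10⁷ m.
r = 6371 + 10520 = 16891 km = 1.689×10⁷ m.
Semi-major axis a = (r_p + r_a)/2 = 15211 km = 1.521×10⁷ m.
Vis-viva: v² = μ(2/r − 1/a) = 3.986×10¹⁴ × (1.184×10⁻⁷ − 6.574×10⁻⁸) = 2.099×10⁷ m²/s².
v = 4582 m/s = 4.582 km/s.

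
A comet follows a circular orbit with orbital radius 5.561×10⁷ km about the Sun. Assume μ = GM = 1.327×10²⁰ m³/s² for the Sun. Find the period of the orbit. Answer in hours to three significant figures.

T ≈ 1990 hours

r = 5.561×10⁷ km = 5.561×10¹⁰ m.
Kepler's third law: T = 2π√(r³/μ) = 2π√((5.561×10¹⁰)³ / 1.327×10²⁰).
r³/μ = 1.296×10¹² s², so T = 2π × 1.138×10⁶ = 7.153×10⁶ s.
Converting: 7.153×10⁶ s ÷ 3600 = 1987 hours.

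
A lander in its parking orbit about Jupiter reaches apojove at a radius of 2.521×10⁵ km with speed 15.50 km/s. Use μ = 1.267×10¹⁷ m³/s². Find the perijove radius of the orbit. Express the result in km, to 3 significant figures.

perijove radius ≈ 79200 km

r_a = 2.521×10⁸ m.
Specific energy ε = v²/2 − μ/r = -3.825×10⁸ J/kg, so a = −μ/(2ε) = 1.656×10⁸ m.
The apsides satisfy r_p + r_a = 2a, so the perijove radius is 2a − r_a = 7.918×10⁷ m = 79182 km.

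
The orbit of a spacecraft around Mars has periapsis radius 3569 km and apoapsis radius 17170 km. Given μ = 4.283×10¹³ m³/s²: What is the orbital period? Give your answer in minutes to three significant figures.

T ≈ 534 minutes

Semi-major axis a = (r_p + r_a)/2 = (3569.0 + 17170)/2 = 10370 km = 1.037×10⁷ m.
By Kepler's third law T = 2π√(a³/μ) = 2π × 5.102×10³ = 3.206×10⁴ s.
= 534.3 minutes.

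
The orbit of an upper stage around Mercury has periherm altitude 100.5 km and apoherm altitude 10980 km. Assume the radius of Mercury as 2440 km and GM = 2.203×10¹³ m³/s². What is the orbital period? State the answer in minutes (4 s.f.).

T ≈ 503.0 minutes

r_p = 2440 + 100.5 = 2540.5 km = 2.5405×10⁶ m.
r_a = 2440 + 10980 = 13420 km = 1.3420×10⁷ m.
Semi-major axis a = (r_p + r_a)/2 = (2540.5 + 13420)/2 = 7980.2 km = 7.980×10⁶ m.
By Kepler's third law T = 2π√(a³/μ) = 2π × 4.803×10³ = 3.018×10⁴ s.
= 503.0 minutes.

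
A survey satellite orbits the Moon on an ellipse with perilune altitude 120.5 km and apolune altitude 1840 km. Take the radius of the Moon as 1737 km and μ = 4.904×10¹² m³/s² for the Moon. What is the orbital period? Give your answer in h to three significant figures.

r_p = 1737 + 120.5 = 1857.5 km = 1.8575×10⁶ m.
r_a = 1737 + 1840 = 3577.0 km = 3.5770×10⁶ m.
Semi-major axis a = (r_p + r_a)/2 = (1857.5 + 3577.0)/2 = 2717.2 km = 2.717×10⁶ m.
By Kepler's third law T = 2π√(a³/μ) = 2π × 2.023×10³ = 1.271×10⁴ s.
= 3.530 h.

T ≈ 3.53 h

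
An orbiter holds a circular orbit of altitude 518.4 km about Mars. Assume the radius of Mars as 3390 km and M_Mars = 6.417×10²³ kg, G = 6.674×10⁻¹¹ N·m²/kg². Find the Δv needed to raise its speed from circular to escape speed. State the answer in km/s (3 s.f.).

μ = GM = 6.674×10⁻¹¹ × 6.417×10²³ = 4.283×10¹³ m³/s².
r = 3390 + 518.4 = 3908.4 km = 3.9084×10⁶ m.
Circular speed v_c = √(μ/r) = 3310 m/s.
Escape speed v_esc = √(2μ/r) = √2 × v_c = 4681 m/s.
Δv = v_esc − v_c = 1371 m/s = 1.371 km/s.

Δv ≈ 1.37 km/s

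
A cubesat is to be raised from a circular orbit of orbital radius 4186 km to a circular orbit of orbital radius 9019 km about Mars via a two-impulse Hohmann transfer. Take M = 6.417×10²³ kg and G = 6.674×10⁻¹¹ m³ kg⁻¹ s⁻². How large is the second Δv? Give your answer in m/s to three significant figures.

Δv ≈ 444 m/s

μ = GM = 6.674×10⁻¹¹ × 6.417×10²³ = 4.283×10¹³ m³/s².
r₁ = 4186 km = 4.186×10⁶ m.
r₂ = 9019 km = 9.019×10⁶ m.
Transfer ellipse a_t = (r₁ + r₂)/2 = 6.602×10⁶ m.
At r₁: circular v_c1 = √(μ/r₁) = 3199 m/s; transfer-periapsis v_p = √[μ(2/r₁ − 1/a_t)] = 3738 m/s.
At r₂: circular v_c2 = √(μ/r₂) = 2179 m/s; transfer-apoapsis v_a = √[μ(2/r₂ − 1/a_t)] = 1735 m/s.
Δv₂ = v_c2 − v_a = 444.0 m/s.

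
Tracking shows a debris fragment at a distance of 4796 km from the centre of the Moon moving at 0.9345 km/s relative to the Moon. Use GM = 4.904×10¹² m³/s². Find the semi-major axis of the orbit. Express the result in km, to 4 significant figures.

r = 4.796×10⁶ m.
Specific orbital energy ε = v²/2 − μ/r = (934.5)²/2 − 4.904×10¹²/4.796×10⁶ = -5.859×10⁵ J/kg.
Since ε = −μ/(2a), a = −μ/(2ε) = 4.185×10⁶ m = 4185.2 km.

a ≈ 4185 km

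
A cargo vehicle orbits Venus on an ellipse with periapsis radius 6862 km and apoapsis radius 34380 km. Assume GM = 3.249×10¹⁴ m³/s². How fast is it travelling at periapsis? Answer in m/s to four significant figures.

v ≈ 8885 m/s

Semi-major axis a = (r_p + r_a)/2 = 20621 km = 2.062×10⁷ m.
Vis-viva: v² = μ(2/r − 1/a) = 3.249×10¹⁴ × (2.915×10⁻⁷ − 4.849×10⁻⁸) = 7.894×10⁷ m²/s².
v = 8885 m/s.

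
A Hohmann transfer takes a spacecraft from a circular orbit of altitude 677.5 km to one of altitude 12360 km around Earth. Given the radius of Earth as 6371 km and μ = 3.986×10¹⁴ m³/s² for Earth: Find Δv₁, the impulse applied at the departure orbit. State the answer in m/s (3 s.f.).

Δv ≈ 1550 m/s

r₁ = 6371 + 677.5 = 7048.5 km = 7.0485×10⁶ m.
r₂ = 6371 + 12360 = 18731 km = 1.8731×10⁷ m.
Transfer ellipse a_t = (r₁ + r₂)/2 = 1.289×10⁷ m.
At r₁: circular v_c1 = √(μ/r₁) = 7520 m/s; transfer-perigee v_p = √[μ(2/r₁ − 1/a_t)] = 9065 m/s.
Δv₁ = v_p − v_c1 = 1545 m/s.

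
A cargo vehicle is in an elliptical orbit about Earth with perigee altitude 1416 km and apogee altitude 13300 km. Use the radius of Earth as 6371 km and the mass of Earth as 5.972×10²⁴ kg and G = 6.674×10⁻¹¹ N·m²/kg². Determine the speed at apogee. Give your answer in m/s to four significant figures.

μ = GM = 6.674×10⁻¹¹ × 5.972×10²⁴ = 3.986×10¹⁴ m³/s².
r_p = 6371 + 1416 = 7787.0 km = 7.7870×10⁶ m.
r_a = 6371 + 13300 = 19671 km = 1.9671×10⁷ m.
Semi-major axis a = (r_p + r_a)/2 = 13729 km = 1.373×10⁷ m.
Vis-viva: v² = μ(2/r − 1/a) = 3.986×10¹⁴ × (1.017×10⁻⁷ − 7.284×10⁻⁸) = 1.149×10⁷ m²/s².
v = 3390 m/s.

v ≈ 3390 m/s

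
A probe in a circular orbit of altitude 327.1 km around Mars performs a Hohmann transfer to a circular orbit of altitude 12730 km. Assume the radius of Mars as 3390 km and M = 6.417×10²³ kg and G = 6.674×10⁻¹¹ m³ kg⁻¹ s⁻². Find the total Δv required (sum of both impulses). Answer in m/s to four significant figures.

Δv_total ≈ 1565 m/s

μ = GM = 6.674×10⁻¹¹ × 6.417×10²³ = 4.283×10¹³ m³/s².
r₁ = 3390 + 327.1 = 3717.1 km = 3.7171×10⁶ m.
r₂ = 3390 + 12730 = 16120 km = 1.6120×10⁷ m.
Transfer ellipse a_t = (r₁ + r₂)/2 = 9.919×10⁶ m.
At r₁: circular v_c1 = √(μ/r₁) = 3394 m/s; transfer-periapsis v_p = √[μ(2/r₁ − 1/a_t)] = 4327 m/s.
Δv₁ = v_p − v_c1 = 932.9 m/s.
At r₂: circular v_c2 = √(μ/r₂) = 1630 m/s; transfer-apoapsis v_a = √[μ(2/r₂ − 1/a_t)] = 997.8 m/s.
Δv₂ = v_c2 − v_a = 632.1 m/s.
Total Δv = Δv₁ + Δv₂ = 1565 m/s.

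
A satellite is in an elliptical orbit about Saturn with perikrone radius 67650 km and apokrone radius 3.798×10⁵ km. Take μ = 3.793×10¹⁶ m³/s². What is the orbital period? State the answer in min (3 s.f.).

Semi-major axis a = (r_p + r_a)/2 = (67650 + 3.7980×10⁵)/2 = 2.2372×10⁵ km = 2.237×10⁸ m.
By Kepler's third law T = 2π√(a³/μ) = 2π × 1.718×10⁴ = 1.080×10⁵ s.
= 1799 min.

T ≈ 1800 min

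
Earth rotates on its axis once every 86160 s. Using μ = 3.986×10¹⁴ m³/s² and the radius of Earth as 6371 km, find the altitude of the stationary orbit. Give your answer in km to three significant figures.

h_sync ≈ 35800 km

A synchronous orbit has period T, so by Kepler's third law a = (μT²/4π²)^(1/3).
μT²/4π² = 3.986×10¹⁴ × (8.616×10⁴)² / 39.48 = 7.495×10²² m³.
a = 4.216×10⁷ m = 42163 km.
Altitude h = a − R = 42163 − 6371 = 35792 km.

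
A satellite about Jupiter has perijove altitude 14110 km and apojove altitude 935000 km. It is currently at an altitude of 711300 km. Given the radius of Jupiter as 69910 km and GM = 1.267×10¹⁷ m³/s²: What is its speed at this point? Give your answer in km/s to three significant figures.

v ≈ 9.57 km/s

r_p = 69910 + 14110 = 84020 km = 8.4020×10⁷ m.
r_a = 69910 + 935000 = 1004900 km = 1.0049×10⁹ m.
r = 69910 + 711300 = 7.8121×10⁵ km = 7.812×10⁸ m.
Semi-major axis a = (r_p + r_a)/2 = 5.4446×10⁵ km = 5.445×10⁸ m.
Vis-viva: v² = μ(2/r − 1/a) = 1.267×10¹⁷ × (2.560×10⁻⁹ − 1.837×10⁻⁹) = 9.166×10⁷ m²/s².
v = 9574 m/s = 9.574 km/s.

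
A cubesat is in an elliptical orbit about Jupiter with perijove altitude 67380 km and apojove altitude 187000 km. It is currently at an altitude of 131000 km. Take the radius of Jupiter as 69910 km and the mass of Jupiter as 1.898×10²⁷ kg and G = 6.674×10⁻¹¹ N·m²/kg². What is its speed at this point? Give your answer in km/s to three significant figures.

μ = GM = 6.674×10⁻¹¹ × 1.898×10²⁷ = 1.267×10¹⁷ m³/s².
r_p = 69910 + 67380 = 137290 km = 1.3729×10⁸ m.
r_a = 69910 + 187000 = 256910 km = 2.5691×10⁸ m.
r = 69910 + 131000 = 2.0091×10⁵ km = 2.009×10⁸ m.
Semi-major axis a = (r_p + r_a)/2 = 1.9710×10⁵ km = 1.971×10⁸ m.
Vis-viva: v² = μ(2/r − 1/a) = 1.267×10¹⁷ × (9.955×10⁻⁹ − 5.074×10⁻⁹) = 6.183×10⁸ m²/s².
v = 24870 m/s = 24.87 km/s.

v ≈ 24.9 km/s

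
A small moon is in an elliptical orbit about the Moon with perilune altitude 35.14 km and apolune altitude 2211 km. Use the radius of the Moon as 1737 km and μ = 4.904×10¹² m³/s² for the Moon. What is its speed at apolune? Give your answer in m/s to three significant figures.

r_p = 1737 + 35.14 = 1772.1 km = 1.7721×10⁶ m.
r_a = 1737 + 2211 = 3948.0 km = 3.9480×10⁶ m.
Semi-major axis a = (r_p + r_a)/2 = 2860.1 km = 2.860×10⁶ m.
Vis-viva: v² = μ(2/r − 1/a) = 4.904×10¹² × (5.066×10⁻⁷ − 3.496×10⁻⁷) = 7.697×10⁵ m²/s².
v = 877.3 m/s.

v ≈ 877 m/s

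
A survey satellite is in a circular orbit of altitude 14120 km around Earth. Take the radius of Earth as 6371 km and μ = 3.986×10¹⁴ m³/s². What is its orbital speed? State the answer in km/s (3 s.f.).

r = 6371 + 14120 = 20491 km = 2.0491×10⁷ m.
For a circular orbit v = √(μ/r) = √(3.986×10¹⁴ / 2.049×10⁷) = √(1.945×10⁷) = 4410 m/s.
That is 4.410 km/s.

v ≈ 4.41 km/s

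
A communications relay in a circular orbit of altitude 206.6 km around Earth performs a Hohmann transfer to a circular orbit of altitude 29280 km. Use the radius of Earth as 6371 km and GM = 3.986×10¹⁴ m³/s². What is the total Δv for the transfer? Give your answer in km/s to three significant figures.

r₁ = 6371 + 206.6 = 6577.6 km = 6.5776×10⁶ m.
r₂ = 6371 + 29280 = 35651 km = 3.5651×10⁷ m.
Transfer ellipse a_t = (r₁ + r₂)/2 = 2.111×10⁷ m.
At r₁: circular v_c1 = √(μ/r₁) = 7785 m/s; transfer-perigee v_p = √[μ(2/r₁ − 1/a_t)] = 10120 m/s.
Δv₁ = v_p − v_c1 = 2331 m/s.
At r₂: circular v_c2 = √(μ/r₂) = 3344 m/s; transfer-apogee v_a = √[μ(2/r₂ − 1/a_t)] = 1866 m/s.
Δv₂ = v_c2 − v_a = 1477 m/s.
Total Δv = Δv₁ + Δv₂ = 3808 m/s = 3.808 km/s.

Δv_total ≈ 3.81 km/s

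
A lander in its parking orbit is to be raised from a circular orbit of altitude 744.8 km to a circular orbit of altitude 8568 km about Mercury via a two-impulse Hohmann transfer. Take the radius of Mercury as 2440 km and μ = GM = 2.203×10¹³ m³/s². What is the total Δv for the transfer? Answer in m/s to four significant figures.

r₁ = 2440 + 744.8 = 3184.8 km = 3.1848×10⁶ m.
r₂ = 2440 + 8568 = 11008 km = 1.1008×10⁷ m.
Transfer ellipse a_t = (r₁ + r₂)/2 = 7.096×10⁶ m.
At r₁: circular v_c1 = √(μ/r₁) = 2630 m/s; transfer-periherm v_p = √[μ(2/r₁ − 1/a_t)] = 3276 m/s.
Δv₁ = v_p − v_c1 = 645.6 m/s.
At r₂: circular v_c2 = √(μ/r₂) = 1415 m/s; transfer-apoherm v_a = √[μ(2/r₂ − 1/a_t)] = 947.7 m/s.
Δv₂ = v_c2 − v_a = 467.0 m/s.
Total Δv = Δv₁ + Δv₂ = 1113 m/s.

Δv_total ≈ 1113 m/s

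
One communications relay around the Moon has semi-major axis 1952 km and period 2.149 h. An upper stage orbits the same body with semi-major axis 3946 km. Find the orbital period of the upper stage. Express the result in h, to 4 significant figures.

Kepler's third law: T² ∝ a³, so T₂ = T₁ (a₂/a₁)^(3/2).
a₂/a₁ = 2.022, (a₂/a₁)^(3/2) = 2.874.
T₂ = 2.149 × 2.874 = 6.177 h.

T₂ ≈ 6.177 h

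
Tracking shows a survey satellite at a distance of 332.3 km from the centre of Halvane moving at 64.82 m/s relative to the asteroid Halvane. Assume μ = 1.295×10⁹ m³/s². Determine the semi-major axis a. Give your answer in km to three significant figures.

a ≈ 360 km

r = 3.323×10⁵ m.
Specific orbital energy ε = v²/2 − μ/r = (64.82)²/2 − 1.295×10⁹/3.323×10⁵ = -1.796×10³ J/kg.
Since ε = −μ/(2a), a = −μ/(2ε) = 3.605×10⁵ m = 360.47 km.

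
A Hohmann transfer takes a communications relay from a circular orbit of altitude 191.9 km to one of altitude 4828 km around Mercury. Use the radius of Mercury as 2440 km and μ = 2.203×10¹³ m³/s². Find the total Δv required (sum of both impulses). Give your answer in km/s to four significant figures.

Δv_total ≈ 1.084 km/s

r₁ = 2440 + 191.9 = 2631.9 km = 2.6319×10⁶ m.
r₂ = 2440 + 4828 = 7268.0 km = 7.2680×10⁶ m.
Transfer ellipse a_t = (r₁ + r₂)/2 = 4.950×10⁶ m.
At r₁: circular v_c1 = √(μ/r₁) = 2893 m/s; transfer-periherm v_p = √[μ(2/r₁ − 1/a_t)] = 3506 m/s.
Δv₁ = v_p − v_c1 = 612.6 m/s.
At r₂: circular v_c2 = √(μ/r₂) = 1741 m/s; transfer-apoherm v_a = √[μ(2/r₂ − 1/a_t)] = 1270 m/s.
Δv₂ = v_c2 − v_a = 471.5 m/s.
Total Δv = Δv₁ + Δv₂ = 1084 m/s = 1.084 km/s.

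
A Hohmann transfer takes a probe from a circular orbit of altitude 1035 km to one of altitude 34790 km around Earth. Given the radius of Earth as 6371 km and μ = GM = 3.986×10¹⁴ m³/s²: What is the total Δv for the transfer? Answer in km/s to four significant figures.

Δv_total ≈ 3.608 km/s

r₁ = 6371 + 1035 = 7406.0 km = 7.4060×10⁶ m.
r₂ = 6371 + 34790 = 41161 km = 4.1161×10⁷ m.
Transfer ellipse a_t = (r₁ + r₂)/2 = 2.428×10⁷ m.
At r₁: circular v_c1 = √(μ/r₁) = 7336 m/s; transfer-perigee v_p = √[μ(2/r₁ − 1/a_t)] = 9551 m/s.
Δv₁ = v_p − v_c1 = 2215 m/s.
At r₂: circular v_c2 = √(μ/r₂) = 3112 m/s; transfer-apogee v_a = √[μ(2/r₂ − 1/a_t)] = 1719 m/s.
Δv₂ = v_c2 − v_a = 1393 m/s.
Total Δv = Δv₁ + Δv₂ = 3608 m/s = 3.608 km/s.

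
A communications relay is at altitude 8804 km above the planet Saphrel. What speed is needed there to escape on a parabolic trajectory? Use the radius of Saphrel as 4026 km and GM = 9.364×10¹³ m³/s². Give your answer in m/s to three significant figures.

v_esc ≈ 3820 m/s

r = 4026 + 8804 = 12830 km = 1.2830×10⁷ m.
Escape speed v_esc = √(2μ/r) = √(2 × 9.364×10¹³ / 1.283×10⁷) = √(1.460×10⁷) = 3821 m/s.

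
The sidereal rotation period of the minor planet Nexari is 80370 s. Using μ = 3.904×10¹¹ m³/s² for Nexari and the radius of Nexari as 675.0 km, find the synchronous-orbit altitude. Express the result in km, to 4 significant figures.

A synchronous orbit has period T, so by Kepler's third law a = (μT²/4π²)^(1/3).
μT²/4π² = 3.904×10¹¹ × (8.037×10⁴)² / 39.48 = 6.388×10¹⁹ m³.
a = 3.997×10⁶ m = 3997.4 km.
Altitude h = a − R = 3997.4 − 675.0 = 3322.4 km.

h_sync ≈ 3322 km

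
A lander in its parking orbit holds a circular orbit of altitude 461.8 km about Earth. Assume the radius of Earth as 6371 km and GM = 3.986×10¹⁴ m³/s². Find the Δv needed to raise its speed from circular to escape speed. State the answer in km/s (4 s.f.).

r = 6371 + 461.8 = 6832.8 km = 6.8328×10⁶ m.
Circular speed v_c = √(μ/r) = 7638 m/s.
Escape speed v_esc = √(2μ/r) = √2 × v_c = 10800 m/s.
Δv = v_esc − v_c = 3164 m/s = 3.164 km/s.

Δv ≈ 3.164 km/s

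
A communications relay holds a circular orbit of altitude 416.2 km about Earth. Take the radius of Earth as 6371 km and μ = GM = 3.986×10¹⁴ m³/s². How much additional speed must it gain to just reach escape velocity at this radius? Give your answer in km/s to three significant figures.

r = 6371 + 416.2 = 6787.2 km = 6.7872×10⁶ m.
Circular speed v_c = √(μ/r) = 7663 m/s.
Escape speed v_esc = √(2μ/r) = √2 × v_c = 10840 m/s.
Δv = v_esc − v_c = 3174 m/s = 3.174 km/s.

Δv ≈ 3.17 km/s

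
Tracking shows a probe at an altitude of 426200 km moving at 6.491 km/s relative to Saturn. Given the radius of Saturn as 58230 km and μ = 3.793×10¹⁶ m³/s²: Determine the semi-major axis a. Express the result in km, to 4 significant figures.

r = 58230 + 426200 = 4.8443×10⁵ km = 4.844×10⁸ m.
Specific orbital energy ε = v²/2 − μ/r = (6491)²/2 − 3.793×10¹⁶/4.844×10⁸ = -5.723×10⁷ J/kg.
Since ε = −μ/(2a), a = −μ/(2ε) = 3.314×10⁸ m = 3.3137×10⁵ km.

a ≈ 3.314×10⁵ km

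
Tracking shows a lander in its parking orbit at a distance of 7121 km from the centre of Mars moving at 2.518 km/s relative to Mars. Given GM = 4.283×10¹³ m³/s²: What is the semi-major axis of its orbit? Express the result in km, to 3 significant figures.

r = 7.121×10⁶ m.
Vis-viva rearranged: 1/a = 2/r − v²/μ = 2.809×10⁻⁷ − 1.480×10⁻⁷ = 1.328×10⁻⁷ m⁻¹.
a = 7.529×10⁶ m = 7528.7 km.

a ≈ 7530 km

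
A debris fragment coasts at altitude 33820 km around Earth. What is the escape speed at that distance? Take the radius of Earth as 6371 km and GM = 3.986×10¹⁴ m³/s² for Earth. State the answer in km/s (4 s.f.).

r = 6371 + 33820 = 40191 km = 4.0191×10⁷ m.
Escape speed v_esc = √(2μ/r) = √(2 × 3.986×10¹⁴ / 4.019×10⁷) = √(1.984×10⁷) = 4454 m/s.
= 4.454 km/s.

v_esc ≈ 4.454 km/s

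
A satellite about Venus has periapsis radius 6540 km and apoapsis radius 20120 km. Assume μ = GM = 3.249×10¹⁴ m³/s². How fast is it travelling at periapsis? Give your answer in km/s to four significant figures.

v ≈ 8.659 km/s

Semi-major axis a = (r_p + r_a)/2 = 13330 km = 1.333×10⁷ m.
Vis-viva: v² = μ(2/r − 1/a) = 3.249×10¹⁴ × (3.058×10⁻⁷ − 7.502×10⁻⁸) = 7.498×10⁷ m²/s².
v = 8659 m/s = 8.659 km/s.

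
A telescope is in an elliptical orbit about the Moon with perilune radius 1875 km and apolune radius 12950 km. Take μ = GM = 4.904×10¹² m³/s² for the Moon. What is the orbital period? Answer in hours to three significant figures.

T ≈ 15.9 hours

Semi-major axis a = (r_p + r_a)/2 = (1875.0 + 12950)/2 = 7412.5 km = 7.412×10⁶ m.
By Kepler's third law T = 2π√(a³/μ) = 2π × 9.113×10³ = 5.726×10⁴ s.
= 15.91 hours.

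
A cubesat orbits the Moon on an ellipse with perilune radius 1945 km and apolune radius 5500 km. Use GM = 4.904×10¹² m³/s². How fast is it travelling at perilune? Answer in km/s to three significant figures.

Semi-major axis a = (r_p + r_a)/2 = 3722.5 km = 3.722×10⁶ m.
Vis-viva: v² = μ(2/r − 1/a) = 4.904×10¹² × (1.028×10⁻⁶ − 2.686×10⁻⁷) = 3.725×10⁶ m²/s².
v = 1930 m/s = 1.930 km/s.

v ≈ 1.93 km/s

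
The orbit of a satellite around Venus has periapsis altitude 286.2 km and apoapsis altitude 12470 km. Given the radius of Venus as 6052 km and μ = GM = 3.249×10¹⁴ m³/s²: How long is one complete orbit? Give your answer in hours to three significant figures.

T ≈ 4.24 hours

r_p = 6052 + 286.2 = 6338.2 km = 6.3382×10⁶ m.
r_a = 6052 + 12470 = 18522 km = 1.8522×10⁷ m.
Semi-major axis a = (r_p + r_a)/2 = (6338.2 + 18522)/2 = 12430 km = 1.243×10⁷ m.
By Kepler's third law T = 2π√(a³/μ) = 2π × 2.431×10³ = 1.528×10⁴ s.
= 4.243 hours.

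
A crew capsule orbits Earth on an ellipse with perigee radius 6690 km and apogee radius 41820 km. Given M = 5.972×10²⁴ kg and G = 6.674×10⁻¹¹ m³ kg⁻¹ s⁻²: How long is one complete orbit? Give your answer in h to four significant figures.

T ≈ 10.44 h

μ = GM = 6.674×10⁻¹¹ × 5.972×10²⁴ = 3.986×10¹⁴ m³/s².
Semi-major axis a = (r_p + r_a)/2 = (6690.0 + 41820)/2 = 24255 km = 2.426×10⁷ m.
By Kepler's third law T = 2π√(a³/μ) = 2π × 5.983×10³ = 3.759×10⁴ s.
= 10.44 h.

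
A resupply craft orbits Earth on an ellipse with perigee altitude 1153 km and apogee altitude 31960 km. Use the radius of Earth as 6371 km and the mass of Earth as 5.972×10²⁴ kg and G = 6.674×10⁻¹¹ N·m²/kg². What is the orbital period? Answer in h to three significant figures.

T ≈ 9.60 h

μ = GM = 6.674×10⁻¹¹ × 5.972×10²⁴ = 3.986×10¹⁴ m³/s².
r_p = 6371 + 1153 = 7524.0 km = 7.5240×10⁶ m.
r_a = 6371 + 31960 = 38331 km = 3.8331×10⁷ m.
Semi-major axis a = (r_p + r_a)/2 = (7524.0 + 38331)/2 = 22928 km = 2.293×10⁷ m.
By Kepler's third law T = 2π√(a³/μ) = 2π × 5.499×10³ = 3.455×10⁴ s.
= 9.598 h.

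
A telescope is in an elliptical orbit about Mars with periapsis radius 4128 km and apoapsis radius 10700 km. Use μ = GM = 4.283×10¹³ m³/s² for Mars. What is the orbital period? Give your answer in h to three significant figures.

Semi-major axis a = (r_p + r_a)/2 = (4128.0 + 10700)/2 = 7414.0 km = 7.414×10⁶ m.
By Kepler's third law T = 2π√(a³/μ) = 2π × 3.085×10³ = 1.938×10⁴ s.
= 5.384 h.

T ≈ 5.38 h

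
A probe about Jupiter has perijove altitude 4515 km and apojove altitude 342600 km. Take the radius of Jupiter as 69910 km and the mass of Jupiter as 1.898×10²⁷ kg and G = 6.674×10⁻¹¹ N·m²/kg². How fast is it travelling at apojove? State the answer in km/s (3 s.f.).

v ≈ 9.69 km/s

μ = GM = 6.674×10⁻¹¹ × 1.898×10²⁷ = 1.267×10¹⁷ m³/s².
r_p = 69910 + 4515 = 74425 km = 7.4425×10⁷ m.
r_a = 69910 + 342600 = 412510 km = 4.1251×10⁸ m.
Semi-major axis a = (r_p + r_a)/2 = 2.4347×10⁵ km = 2.435×10⁸ m.
Vis-viva: v² = μ(2/r − 1/a) = 1.267×10¹⁷ × (4.848×10⁻⁹ − 4.107×10⁻⁹) = 9.387×10⁷ m²/s².
v = 9689 m/s = 9.689 km/s.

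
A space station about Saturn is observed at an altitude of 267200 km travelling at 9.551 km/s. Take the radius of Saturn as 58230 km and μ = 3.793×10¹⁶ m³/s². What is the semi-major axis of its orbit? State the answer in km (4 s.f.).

a ≈ 2.673×10⁵ km

r = 58230 + 267200 = 3.2543×10⁵ km = 3.254×10⁸ m.
Specific orbital energy ε = v²/2 − μ/r = (9551)²/2 − 3.793×10¹⁶/3.254×10⁸ = -7.094×10⁷ J/kg.
Since ε = −μ/(2a), a = −μ/(2ε) = 2.673×10⁸ m = 2.6733×10⁵ km.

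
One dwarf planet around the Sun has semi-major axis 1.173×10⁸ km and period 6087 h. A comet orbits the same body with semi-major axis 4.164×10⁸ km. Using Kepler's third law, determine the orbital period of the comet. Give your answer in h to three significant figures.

T₂ ≈ 40700 h

Kepler's third law: T² ∝ a³, so T₂ = T₁ (a₂/a₁)^(3/2).
a₂/a₁ = 3.550, (a₂/a₁)^(3/2) = 6.688.
T₂ = 6087 × 6.688 = 40710 h.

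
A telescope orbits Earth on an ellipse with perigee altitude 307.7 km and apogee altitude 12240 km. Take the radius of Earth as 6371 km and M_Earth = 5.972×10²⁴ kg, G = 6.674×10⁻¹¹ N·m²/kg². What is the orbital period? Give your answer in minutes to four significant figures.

μ = GM = 6.674×10⁻¹¹ × 5.972×10²⁴ = 3.986×10¹⁴ m³/s².
r_p = 6371 + 307.7 = 6678.7 km = 6.6787×10⁶ m.
r_a = 6371 + 12240 = 18611 km = 1.8611×10⁷ m.
Semi-major axis a = (r_p + r_a)/2 = (6678.7 + 18611)/2 = 12645 km = 1.264×10⁷ m.
By Kepler's third law T = 2π√(a³/μ) = 2π × 2.252×10³ = 1.415×10⁴ s.
= 235.9 minutes.

T ≈ 235.9 minutes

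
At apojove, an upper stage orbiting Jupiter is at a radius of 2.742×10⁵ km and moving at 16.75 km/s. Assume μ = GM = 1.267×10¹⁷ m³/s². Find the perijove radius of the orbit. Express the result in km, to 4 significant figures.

perijove radius ≈ 1.195×10⁵ km

r_a = 2.742×10⁸ m.
Specific energy ε = v²/2 − μ/r = -3.218×10⁸ J/kg, so a = −μ/(2ε) = 1.969×10⁸ m.
The apsides satisfy r_p + r_a = 2a, so the perijove radius is 2a − r_a = 1.195×10⁸ m = 1.1953×10⁵ km.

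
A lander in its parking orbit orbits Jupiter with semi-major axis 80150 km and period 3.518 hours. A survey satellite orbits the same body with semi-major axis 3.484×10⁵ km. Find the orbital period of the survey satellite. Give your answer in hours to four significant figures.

T₂ ≈ 31.88 hours

Kepler's third law: T² ∝ a³, so T₂ = T₁ (a₂/a₁)^(3/2).
a₂/a₁ = 4.347, (a₂/a₁)^(3/2) = 9.063.
T₂ = 3.518 × 9.063 = 31.88 hours.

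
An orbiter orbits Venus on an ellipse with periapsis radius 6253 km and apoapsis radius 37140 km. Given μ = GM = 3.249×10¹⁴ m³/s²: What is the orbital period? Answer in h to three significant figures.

Semi-major axis a = (r_p + r_a)/2 = (6253.0 + 37140)/2 = 21696 km = 2.170×10⁷ m.
By Kepler's third law T = 2π√(a³/μ) = 2π × 5.607×10³ = 3.523×10⁴ s.
= 9.786 h.

T ≈ 9.79 h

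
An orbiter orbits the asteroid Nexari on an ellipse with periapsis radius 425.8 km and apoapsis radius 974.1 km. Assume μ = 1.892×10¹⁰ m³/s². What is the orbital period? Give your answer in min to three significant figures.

T ≈ 446 min

Semi-major axis a = (r_p + r_a)/2 = (425.80 + 974.10)/2 = 699.95 km = 7.000×10⁵ m.
By Kepler's third law T = 2π√(a³/μ) = 2π × 4.257×10³ = 2.675×10⁴ s.
= 445.8 min.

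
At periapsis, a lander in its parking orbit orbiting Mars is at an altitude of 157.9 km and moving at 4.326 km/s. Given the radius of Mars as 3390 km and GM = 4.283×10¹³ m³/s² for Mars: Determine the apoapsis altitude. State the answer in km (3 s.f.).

apoapsis altitude ≈ 8840 km

r_p = 3390 + 157.9 = 3547.9 km = 3.548×10⁶ m.
Specific energy ε = v²/2 − μ/r = -2.715×10⁶ J/kg, so a = −μ/(2ε) = 7.888×10⁶ m.
The apsides satisfy r_p + r_a = 2a, so the apoapsis radius is 2a − r_p = 1.223×10⁷ m = 12229 km.
Apoapsis altitude = 12229 − 3390 = 8838.6 km.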